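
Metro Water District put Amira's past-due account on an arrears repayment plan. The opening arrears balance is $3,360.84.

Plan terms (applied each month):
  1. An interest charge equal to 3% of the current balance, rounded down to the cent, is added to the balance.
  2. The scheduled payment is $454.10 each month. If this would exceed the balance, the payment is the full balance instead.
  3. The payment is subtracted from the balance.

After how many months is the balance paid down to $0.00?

9

Month 1: opening $3,360.84; interest $100.82 → $3,461.66; payment $454.10; balance $3,007.56
Month 2: opening $3,007.56; interest $90.22 → $3,097.78; payment $454.10; balance $2,643.68
Month 3: opening $2,643.68; interest $79.31 → $2,722.99; payment $454.10; balance $2,268.89
Month 4: opening $2,268.89; interest $68.06 → $2,336.95; payment $454.10; balance $1,882.85
Month 5: opening $1,882.85; interest $56.48 → $1,939.33; payment $454.10; balance $1,485.23
Month 6: opening $1,485.23; interest $44.55 → $1,529.78; payment $454.10; balance $1,075.68
Month 7: opening $1,075.68; interest $32.27 → $1,107.95; payment $454.10; balance $653.85
Month 8: opening $653.85; interest $19.61 → $673.46; payment $454.10; balance $219.36
Month 9: opening $219.36; interest $6.58 → $225.94; payment $225.94; balance $0.00
Balance reaches $0.00 in month 9.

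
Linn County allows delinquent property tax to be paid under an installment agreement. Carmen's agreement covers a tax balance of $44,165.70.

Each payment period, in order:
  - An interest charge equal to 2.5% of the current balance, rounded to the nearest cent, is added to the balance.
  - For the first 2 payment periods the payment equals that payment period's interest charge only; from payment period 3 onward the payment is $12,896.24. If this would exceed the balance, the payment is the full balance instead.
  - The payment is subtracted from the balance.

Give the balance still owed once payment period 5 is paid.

$7,897.63

Payment period 1: opening $44,165.70; interest $1,104.14 → $45,269.84; payment $1,104.14; balance $44,165.70
Payment period 2: opening $44,165.70; interest $1,104.14 → $45,269.84; payment $1,104.14; balance $44,165.70
Payment period 3: opening $44,165.70; interest $1,104.14 → $45,269.84; payment $12,896.24; balance $32,373.60
Payment period 4: opening $32,373.60; interest $809.34 → $33,182.94; payment $12,896.24; balance $20,286.70
Payment period 5: opening $20,286.70; interest $507.17 → $20,793.87; payment $12,896.24; balance $7,897.63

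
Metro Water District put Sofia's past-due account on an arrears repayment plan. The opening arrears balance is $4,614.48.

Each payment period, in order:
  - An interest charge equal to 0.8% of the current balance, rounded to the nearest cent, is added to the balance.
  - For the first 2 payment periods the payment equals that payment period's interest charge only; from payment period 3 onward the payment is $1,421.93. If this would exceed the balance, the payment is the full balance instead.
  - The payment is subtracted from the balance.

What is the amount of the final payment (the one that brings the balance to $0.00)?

$429.53

# | Opening | Interest | Payment | End bal
1 | $4,614.48 | $36.92 | $36.92 | $4,614.48
2 | $4,614.48 | $36.92 | $36.92 | $4,614.48
3 | $4,614.48 | $36.92 | $1,421.93 | $3,229.47
4 | $3,229.47 | $25.84 | $1,421.93 | $1,833.38
5 | $1,833.38 | $14.67 | $1,421.93 | $426.12
6 | $426.12 | $3.41 | $429.53 | $0.00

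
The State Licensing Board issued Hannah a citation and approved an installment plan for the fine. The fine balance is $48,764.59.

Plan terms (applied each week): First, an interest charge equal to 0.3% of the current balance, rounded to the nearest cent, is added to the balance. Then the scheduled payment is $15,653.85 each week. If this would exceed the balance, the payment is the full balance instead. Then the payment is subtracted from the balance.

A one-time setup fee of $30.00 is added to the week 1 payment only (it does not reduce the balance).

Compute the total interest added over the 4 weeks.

$305.48

Week 1: $48,764.59 +$146.29 interest = $48,910.88; pay $15,653.85 (+ $30.00 fee) → $33,257.03
Week 2: $33,257.03 +$99.77 interest = $33,356.80; pay $15,653.85 → $17,702.95
Week 3: $17,702.95 +$53.11 interest = $17,756.06; pay $15,653.85 → $2,102.21
Week 4: $2,102.21 +$6.31 interest = $2,108.52; pay $2,108.52 → $0.00
Total interest: $146.29 + $99.77 + $53.11 + $6.31 = $305.48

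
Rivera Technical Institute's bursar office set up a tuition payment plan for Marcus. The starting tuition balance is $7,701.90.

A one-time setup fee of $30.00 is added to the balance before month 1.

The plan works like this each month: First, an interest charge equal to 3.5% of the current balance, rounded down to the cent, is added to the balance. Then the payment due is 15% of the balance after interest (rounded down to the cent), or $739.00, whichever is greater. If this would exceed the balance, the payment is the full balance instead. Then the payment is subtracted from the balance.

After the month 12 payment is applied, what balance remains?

Month 1: $7,731.90 +$270.61 interest = $8,002.51; pay $1,200.37 → $6,802.14
Month 2: $6,802.14 +$238.07 interest = $7,040.21; pay $1,056.03 → $5,984.18
Month 3: $5,984.18 +$209.44 interest = $6,193.62; pay $929.04 → $5,264.58
Month 4: $5,264.58 +$184.26 interest = $5,448.84; pay $817.32 → $4,631.52
Month 5: $4,631.52 +$162.10 interest = $4,793.62; pay $739.00 → $4,054.62
Month 6: $4,054.62 +$141.91 interest = $4,196.53; pay $739.00 → $3,457.53
Month 7: $3,457.53 +$121.01 interest = $3,578.54; pay $739.00 → $2,839.54
Month 8: $2,839.54 +$99.38 interest = $2,938.92; pay $739.00 → $2,199.92
Month 9: $2,199.92 +$76.99 interest = $2,276.91; pay $739.00 → $1,537.91
Month 10: $1,537.91 +$53.82 interest = $1,591.73; pay $739.00 → $852.73
Month 11: $852.73 +$29.84 interest = $882.57; pay $739.00 → $143.57
Month 12: $143.57 +$5.02 interest = $148.59; pay $148.59 → $0.00

$0.00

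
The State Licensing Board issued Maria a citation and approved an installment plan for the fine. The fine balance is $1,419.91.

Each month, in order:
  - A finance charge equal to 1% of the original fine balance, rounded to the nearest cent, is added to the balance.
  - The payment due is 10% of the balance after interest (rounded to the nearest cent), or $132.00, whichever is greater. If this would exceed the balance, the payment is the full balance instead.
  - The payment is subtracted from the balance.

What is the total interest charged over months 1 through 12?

# | Opening | Interest | Payment | End bal
1 | $1,419.91 | $14.20 | $143.41 | $1,290.70
2 | $1,290.70 | $14.20 | $132.00 | $1,172.90
3 | $1,172.90 | $14.20 | $132.00 | $1,055.10
4 | $1,055.10 | $14.20 | $132.00 | $937.30
5 | $937.30 | $14.20 | $132.00 | $819.50
6 | $819.50 | $14.20 | $132.00 | $701.70
7 | $701.70 | $14.20 | $132.00 | $583.90
8 | $583.90 | $14.20 | $132.00 | $466.10
9 | $466.10 | $14.20 | $132.00 | $348.30
10 | $348.30 | $14.20 | $132.00 | $230.50
11 | $230.50 | $14.20 | $132.00 | $112.70
12 | $112.70 | $14.20 | $126.90 | $0.00
Total interest: $14.20 + $14.20 + $14.20 + $14.20 + $14.20 + $14.20 + $14.20 + $14.20 + $14.20 + $14.20 + $14.20 + $14.20 = $170.40

$170.40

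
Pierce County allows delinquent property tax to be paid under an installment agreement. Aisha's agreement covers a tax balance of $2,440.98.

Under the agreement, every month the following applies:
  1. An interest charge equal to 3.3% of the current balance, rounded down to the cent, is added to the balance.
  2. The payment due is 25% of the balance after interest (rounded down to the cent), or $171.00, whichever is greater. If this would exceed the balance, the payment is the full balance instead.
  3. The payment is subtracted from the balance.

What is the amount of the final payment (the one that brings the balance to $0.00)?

Month 1: opening $2,440.98; interest $80.55 → $2,521.53; payment $630.38; balance $1,891.15
Month 2: opening $1,891.15; interest $62.40 → $1,953.55; payment $488.38; balance $1,465.17
Month 3: opening $1,465.17; interest $48.35 → $1,513.52; payment $378.38; balance $1,135.14
Month 4: opening $1,135.14; interest $37.45 → $1,172.59; payment $293.14; balance $879.45
Month 5: opening $879.45; interest $29.02 → $908.47; payment $227.11; balance $681.36
Month 6: opening $681.36; interest $22.48 → $703.84; payment $175.96; balance $527.88
Month 7: opening $527.88; interest $17.42 → $545.30; payment $171.00; balance $374.30
Month 8: opening $374.30; interest $12.35 → $386.65; payment $171.00; balance $215.65
Month 9: opening $215.65; interest $7.11 → $222.76; payment $171.00; balance $51.76
Month 10: opening $51.76; interest $1.70 → $53.46; payment $53.46; balance $0.00

$53.46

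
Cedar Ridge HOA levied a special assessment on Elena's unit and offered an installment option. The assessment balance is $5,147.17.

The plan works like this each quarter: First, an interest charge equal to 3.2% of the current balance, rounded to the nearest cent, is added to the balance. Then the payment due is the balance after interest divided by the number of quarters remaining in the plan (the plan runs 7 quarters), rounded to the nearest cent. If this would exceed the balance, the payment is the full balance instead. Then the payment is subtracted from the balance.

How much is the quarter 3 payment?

$808.18

Quarter 1: $5,147.17 +$164.71 interest = $5,311.88; pay $758.84 → $4,553.04
Quarter 2: $4,553.04 +$145.70 interest = $4,698.74; pay $783.12 → $3,915.62
Quarter 3: $3,915.62 +$125.30 interest = $4,040.92; pay $808.18 → $3,232.74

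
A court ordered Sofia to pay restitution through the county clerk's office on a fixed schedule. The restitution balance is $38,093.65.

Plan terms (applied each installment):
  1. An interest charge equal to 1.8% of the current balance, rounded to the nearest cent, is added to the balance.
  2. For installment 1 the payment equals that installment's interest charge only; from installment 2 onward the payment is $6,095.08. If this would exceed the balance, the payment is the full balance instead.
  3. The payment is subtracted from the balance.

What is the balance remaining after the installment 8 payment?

$0.00

Installment 1: $38,093.65 +$685.69 interest = $38,779.34; pay $685.69 → $38,093.65
Installment 2: $38,093.65 +$685.69 interest = $38,779.34; pay $6,095.08 → $32,684.26
Installment 3: $32,684.26 +$588.32 interest = $33,272.58; pay $6,095.08 → $27,177.50
Installment 4: $27,177.50 +$489.20 interest = $27,666.70; pay $6,095.08 → $21,571.62
Installment 5: $21,571.62 +$388.29 interest = $21,959.91; pay $6,095.08 → $15,864.83
Installment 6: $15,864.83 +$285.57 interest = $16,150.40; pay $6,095.08 → $10,055.32
Installment 7: $10,055.32 +$181.00 interest = $10,236.32; pay $6,095.08 → $4,141.24
Installment 8: $4,141.24 +$74.54 interest = $4,215.78; pay $4,215.78 → $0.00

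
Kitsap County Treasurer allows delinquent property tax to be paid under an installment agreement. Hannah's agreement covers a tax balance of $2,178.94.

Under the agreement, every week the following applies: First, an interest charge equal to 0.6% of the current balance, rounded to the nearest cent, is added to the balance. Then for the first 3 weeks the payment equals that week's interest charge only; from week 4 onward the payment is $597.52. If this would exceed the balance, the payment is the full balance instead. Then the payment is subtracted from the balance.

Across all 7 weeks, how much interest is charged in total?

$70.38

# | Opening | Interest | Payment | End bal
1 | $2,178.94 | $13.07 | $13.07 | $2,178.94
2 | $2,178.94 | $13.07 | $13.07 | $2,178.94
3 | $2,178.94 | $13.07 | $13.07 | $2,178.94
4 | $2,178.94 | $13.07 | $597.52 | $1,594.49
5 | $1,594.49 | $9.57 | $597.52 | $1,006.54
6 | $1,006.54 | $6.04 | $597.52 | $415.06
7 | $415.06 | $2.49 | $417.55 | $0.00
Total interest: $13.07 + $13.07 + $13.07 + $13.07 + $9.57 + $6.04 + $2.49 = $70.38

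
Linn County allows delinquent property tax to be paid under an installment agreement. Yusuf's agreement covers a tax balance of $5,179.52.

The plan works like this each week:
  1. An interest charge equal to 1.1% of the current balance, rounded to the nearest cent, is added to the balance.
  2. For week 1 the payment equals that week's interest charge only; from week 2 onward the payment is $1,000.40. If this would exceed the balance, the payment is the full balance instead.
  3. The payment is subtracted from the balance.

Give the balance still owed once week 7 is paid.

$0.00

Week 1: $5,179.52 +$56.97 interest = $5,236.49; pay $56.97 → $5,179.52
Week 2: $5,179.52 +$56.97 interest = $5,236.49; pay $1,000.40 → $4,236.09
Week 3: $4,236.09 +$46.60 interest = $4,282.69; pay $1,000.40 → $3,282.29
Week 4: $3,282.29 +$36.11 interest = $3,318.40; pay $1,000.40 → $2,318.00
Week 5: $2,318.00 +$25.50 interest = $2,343.50; pay $1,000.40 → $1,343.10
Week 6: $1,343.10 +$14.77 interest = $1,357.87; pay $1,000.40 → $357.47
Week 7: $357.47 +$3.93 interest = $361.40; pay $361.40 → $0.00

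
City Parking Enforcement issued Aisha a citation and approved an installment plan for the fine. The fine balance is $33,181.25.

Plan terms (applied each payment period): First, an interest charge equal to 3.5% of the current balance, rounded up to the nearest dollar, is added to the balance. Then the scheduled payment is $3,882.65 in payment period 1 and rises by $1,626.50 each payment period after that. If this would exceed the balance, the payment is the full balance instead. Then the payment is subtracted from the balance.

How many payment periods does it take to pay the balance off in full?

6

Payment period 1: $33,181.25 +$1,162.00 interest = $34,343.25; pay $3,882.65 → $30,460.60
Payment period 2: $30,460.60 +$1,067.00 interest = $31,527.60; pay $5,509.15 → $26,018.45
Payment period 3: $26,018.45 +$911.00 interest = $26,929.45; pay $7,135.65 → $19,793.80
Payment period 4: $19,793.80 +$693.00 interest = $20,486.80; pay $8,762.15 → $11,724.65
Payment period 5: $11,724.65 +$411.00 interest = $12,135.65; pay $10,388.65 → $1,747.00
Payment period 6: $1,747.00 +$62.00 interest = $1,809.00; pay $1,809.00 → $0.00
Balance reaches $0.00 in payment period 6.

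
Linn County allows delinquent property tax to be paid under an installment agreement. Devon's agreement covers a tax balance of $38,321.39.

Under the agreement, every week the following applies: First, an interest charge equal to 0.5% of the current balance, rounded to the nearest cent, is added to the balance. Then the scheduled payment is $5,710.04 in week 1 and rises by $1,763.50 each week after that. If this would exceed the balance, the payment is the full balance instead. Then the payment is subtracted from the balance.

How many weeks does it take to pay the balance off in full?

5

Week 1: $38,321.39 +$191.61 interest = $38,513.00; pay $5,710.04 → $32,802.96
Week 2: $32,802.96 +$164.01 interest = $32,966.97; pay $7,473.54 → $25,493.43
Week 3: $25,493.43 +$127.47 interest = $25,620.90; pay $9,237.04 → $16,383.86
Week 4: $16,383.86 +$81.92 interest = $16,465.78; pay $11,000.54 → $5,465.24
Week 5: $5,465.24 +$27.33 interest = $5,492.57; pay $5,492.57 → $0.00
Balance reaches $0.00 in week 5.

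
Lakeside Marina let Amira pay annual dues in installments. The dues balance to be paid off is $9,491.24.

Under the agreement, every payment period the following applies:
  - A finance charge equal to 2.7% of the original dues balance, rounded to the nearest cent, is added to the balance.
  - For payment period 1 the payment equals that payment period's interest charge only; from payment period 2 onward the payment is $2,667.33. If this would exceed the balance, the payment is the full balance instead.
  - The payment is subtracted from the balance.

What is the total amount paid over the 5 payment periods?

$10,772.54

Payment period 1: opening $9,491.24; interest $256.26 → $9,747.50; payment $256.26; balance $9,491.24
Payment period 2: opening $9,491.24; interest $256.26 → $9,747.50; payment $2,667.33; balance $7,080.17
Payment period 3: opening $7,080.17; interest $256.26 → $7,336.43; payment $2,667.33; balance $4,669.10
Payment period 4: opening $4,669.10; interest $256.26 → $4,925.36; payment $2,667.33; balance $2,258.03
Payment period 5: opening $2,258.03; interest $256.26 → $2,514.29; payment $2,514.29; balance $0.00
Total paid: $10,772.54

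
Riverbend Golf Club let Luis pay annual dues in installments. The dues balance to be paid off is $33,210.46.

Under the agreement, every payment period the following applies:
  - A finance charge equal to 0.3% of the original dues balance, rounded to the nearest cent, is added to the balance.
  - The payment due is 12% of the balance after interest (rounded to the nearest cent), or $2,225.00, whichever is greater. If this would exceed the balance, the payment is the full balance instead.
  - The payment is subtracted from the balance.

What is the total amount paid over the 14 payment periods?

$34,605.28

# | Opening | Interest | Payment | End bal
1 | $33,210.46 | $99.63 | $3,997.21 | $29,312.88
2 | $29,312.88 | $99.63 | $3,529.50 | $25,883.01
3 | $25,883.01 | $99.63 | $3,117.92 | $22,864.72
4 | $22,864.72 | $99.63 | $2,755.72 | $20,208.63
5 | $20,208.63 | $99.63 | $2,436.99 | $17,871.27
6 | $17,871.27 | $99.63 | $2,225.00 | $15,745.90
7 | $15,745.90 | $99.63 | $2,225.00 | $13,620.53
8 | $13,620.53 | $99.63 | $2,225.00 | $11,495.16
9 | $11,495.16 | $99.63 | $2,225.00 | $9,369.79
10 | $9,369.79 | $99.63 | $2,225.00 | $7,244.42
11 | $7,244.42 | $99.63 | $2,225.00 | $5,119.05
12 | $5,119.05 | $99.63 | $2,225.00 | $2,993.68
13 | $2,993.68 | $99.63 | $2,225.00 | $868.31
14 | $868.31 | $99.63 | $967.94 | $0.00
Total paid: $34,605.28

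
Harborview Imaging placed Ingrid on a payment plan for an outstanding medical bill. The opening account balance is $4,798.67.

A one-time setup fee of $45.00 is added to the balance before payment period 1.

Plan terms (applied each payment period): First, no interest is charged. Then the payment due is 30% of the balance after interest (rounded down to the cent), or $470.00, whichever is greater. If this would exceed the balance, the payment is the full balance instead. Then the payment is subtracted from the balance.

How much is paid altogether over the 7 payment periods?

$4,843.67

Payment period 1: $4,843.67 − $1,453.10 → $3,390.57
Payment period 2: $3,390.57 − $1,017.17 → $2,373.40
Payment period 3: $2,373.40 − $712.02 → $1,661.38
Payment period 4: $1,661.38 − $498.41 → $1,162.97
Payment period 5: $1,162.97 − $470.00 → $692.97
Payment period 6: $692.97 − $470.00 → $222.97
Payment period 7: $222.97 − $222.97 → $0.00
Total paid: $4,843.67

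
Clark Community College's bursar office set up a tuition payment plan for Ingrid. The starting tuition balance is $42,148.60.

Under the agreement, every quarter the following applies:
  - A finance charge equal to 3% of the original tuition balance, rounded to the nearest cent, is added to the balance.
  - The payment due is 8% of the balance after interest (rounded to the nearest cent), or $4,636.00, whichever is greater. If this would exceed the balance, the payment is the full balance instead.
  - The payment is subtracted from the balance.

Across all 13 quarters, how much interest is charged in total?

Quarter 1: opening $42,148.60; interest $1,264.46 → $43,413.06; payment $4,636.00; balance $38,777.06
Quarter 2: opening $38,777.06; interest $1,264.46 → $40,041.52; payment $4,636.00; balance $35,405.52
Quarter 3: opening $35,405.52; interest $1,264.46 → $36,669.98; payment $4,636.00; balance $32,033.98
Quarter 4: opening $32,033.98; interest $1,264.46 → $33,298.44; payment $4,636.00; balance $28,662.44
Quarter 5: opening $28,662.44; interest $1,264.46 → $29,926.90; payment $4,636.00; balance $25,290.90
Quarter 6: opening $25,290.90; interest $1,264.46 → $26,555.36; payment $4,636.00; balance $21,919.36
Quarter 7: opening $21,919.36; interest $1,264.46 → $23,183.82; payment $4,636.00; balance $18,547.82
Quarter 8: opening $18,547.82; interest $1,264.46 → $19,812.28; payment $4,636.00; balance $15,176.28
Quarter 9: opening $15,176.28; interest $1,264.46 → $16,440.74; payment $4,636.00; balance $11,804.74
Quarter 10: opening $11,804.74; interest $1,264.46 → $13,069.20; payment $4,636.00; balance $8,433.20
Quarter 11: opening $8,433.20; interest $1,264.46 → $9,697.66; payment $4,636.00; balance $5,061.66
Quarter 12: opening $5,061.66; interest $1,264.46 → $6,326.12; payment $4,636.00; balance $1,690.12
Quarter 13: opening $1,690.12; interest $1,264.46 → $2,954.58; payment $2,954.58; balance $0.00
Total interest: $1,264.46 + $1,264.46 + $1,264.46 + $1,264.46 + $1,264.46 + $1,264.46 + $1,264.46 + $1,264.46 + $1,264.46 + $1,264.46 + $1,264.46 + $1,264.46 + $1,264.46 = $16,437.98

$16,437.98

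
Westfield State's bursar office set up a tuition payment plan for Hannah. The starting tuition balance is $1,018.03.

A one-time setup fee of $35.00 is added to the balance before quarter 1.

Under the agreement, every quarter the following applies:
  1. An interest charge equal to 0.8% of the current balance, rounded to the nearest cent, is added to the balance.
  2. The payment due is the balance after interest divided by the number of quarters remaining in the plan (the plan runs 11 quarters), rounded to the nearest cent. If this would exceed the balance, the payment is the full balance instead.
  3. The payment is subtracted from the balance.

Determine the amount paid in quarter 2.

Quarter 1: $1,053.03 +$8.42 interest = $1,061.45; pay $96.50 → $964.95
Quarter 2: $964.95 +$7.72 interest = $972.67; pay $97.27 → $875.40

$97.27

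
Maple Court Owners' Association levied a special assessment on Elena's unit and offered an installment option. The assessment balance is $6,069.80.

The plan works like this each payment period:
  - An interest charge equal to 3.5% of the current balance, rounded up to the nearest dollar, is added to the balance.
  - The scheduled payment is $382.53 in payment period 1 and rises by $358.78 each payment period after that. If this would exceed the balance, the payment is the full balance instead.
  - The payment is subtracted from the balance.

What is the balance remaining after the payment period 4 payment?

$3,151.00

Payment period 1: $6,069.80 +$213.00 interest = $6,282.80; pay $382.53 → $5,900.27
Payment period 2: $5,900.27 +$207.00 interest = $6,107.27; pay $741.31 → $5,365.96
Payment period 3: $5,365.96 +$188.00 interest = $5,553.96; pay $1,100.09 → $4,453.87
Payment period 4: $4,453.87 +$156.00 interest = $4,609.87; pay $1,458.87 → $3,151.00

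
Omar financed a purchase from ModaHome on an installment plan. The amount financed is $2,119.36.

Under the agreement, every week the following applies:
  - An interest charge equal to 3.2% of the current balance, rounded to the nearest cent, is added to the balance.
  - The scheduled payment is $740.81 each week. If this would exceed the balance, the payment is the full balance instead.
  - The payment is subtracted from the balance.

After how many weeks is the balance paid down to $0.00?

Week 1: opening $2,119.36; interest $67.82 → $2,187.18; payment $740.81; balance $1,446.37
Week 2: opening $1,446.37; interest $46.28 → $1,492.65; payment $740.81; balance $751.84
Week 3: opening $751.84; interest $24.06 → $775.90; payment $740.81; balance $35.09
Week 4: opening $35.09; interest $1.12 → $36.21; payment $36.21; balance $0.00
Balance reaches $0.00 in week 4.

4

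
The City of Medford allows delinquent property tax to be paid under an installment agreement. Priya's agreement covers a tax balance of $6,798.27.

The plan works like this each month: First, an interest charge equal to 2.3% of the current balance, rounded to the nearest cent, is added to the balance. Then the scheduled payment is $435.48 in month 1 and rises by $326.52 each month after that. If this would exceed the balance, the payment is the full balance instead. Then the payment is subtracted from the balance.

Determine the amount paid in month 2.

$762.00

# | Opening | Interest | Payment | End bal
1 | $6,798.27 | $156.36 | $435.48 | $6,519.15
2 | $6,519.15 | $149.94 | $762.00 | $5,907.09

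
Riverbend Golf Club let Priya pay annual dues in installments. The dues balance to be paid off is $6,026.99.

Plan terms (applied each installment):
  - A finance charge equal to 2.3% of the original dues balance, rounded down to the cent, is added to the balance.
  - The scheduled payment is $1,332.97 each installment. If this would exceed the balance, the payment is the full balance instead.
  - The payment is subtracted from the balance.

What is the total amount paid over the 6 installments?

$6,858.71

# | Opening | Interest | Payment | End bal
1 | $6,026.99 | $138.62 | $1,332.97 | $4,832.64
2 | $4,832.64 | $138.62 | $1,332.97 | $3,638.29
3 | $3,638.29 | $138.62 | $1,332.97 | $2,443.94
4 | $2,443.94 | $138.62 | $1,332.97 | $1,249.59
5 | $1,249.59 | $138.62 | $1,332.97 | $55.24
6 | $55.24 | $138.62 | $193.86 | $0.00
Total paid: $6,858.71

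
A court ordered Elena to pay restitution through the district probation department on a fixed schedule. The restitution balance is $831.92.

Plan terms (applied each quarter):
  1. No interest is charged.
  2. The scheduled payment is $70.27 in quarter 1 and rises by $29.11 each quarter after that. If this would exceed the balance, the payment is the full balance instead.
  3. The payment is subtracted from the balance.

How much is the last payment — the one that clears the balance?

Quarter 1: opening $831.92; payment $70.27; balance $761.65
Quarter 2: opening $761.65; payment $99.38; balance $662.27
Quarter 3: opening $662.27; payment $128.49; balance $533.78
Quarter 4: opening $533.78; payment $157.60; balance $376.18
Quarter 5: opening $376.18; payment $186.71; balance $189.47
Quarter 6: opening $189.47; payment $189.47; balance $0.00

$189.47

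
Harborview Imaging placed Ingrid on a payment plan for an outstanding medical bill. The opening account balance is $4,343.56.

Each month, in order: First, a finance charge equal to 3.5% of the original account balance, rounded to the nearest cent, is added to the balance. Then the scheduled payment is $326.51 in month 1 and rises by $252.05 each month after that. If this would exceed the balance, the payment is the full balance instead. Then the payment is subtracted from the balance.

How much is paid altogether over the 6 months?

$5,255.68

Month 1: $4,343.56 +$152.02 interest = $4,495.58; pay $326.51 → $4,169.07
Month 2: $4,169.07 +$152.02 interest = $4,321.09; pay $578.56 → $3,742.53
Month 3: $3,742.53 +$152.02 interest = $3,894.55; pay $830.61 → $3,063.94
Month 4: $3,063.94 +$152.02 interest = $3,215.96; pay $1,082.66 → $2,133.30
Month 5: $2,133.30 +$152.02 interest = $2,285.32; pay $1,334.71 → $950.61
Month 6: $950.61 +$152.02 interest = $1,102.63; pay $1,102.63 → $0.00
Total paid: $5,255.68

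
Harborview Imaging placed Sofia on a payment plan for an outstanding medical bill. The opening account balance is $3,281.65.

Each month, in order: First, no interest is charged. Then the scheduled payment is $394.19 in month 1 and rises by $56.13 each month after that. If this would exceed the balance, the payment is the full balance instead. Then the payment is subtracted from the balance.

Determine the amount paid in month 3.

Month 1: $3,281.65 − $394.19 → $2,887.46
Month 2: $2,887.46 − $450.32 → $2,437.14
Month 3: $2,437.14 − $506.45 → $1,930.69

$506.45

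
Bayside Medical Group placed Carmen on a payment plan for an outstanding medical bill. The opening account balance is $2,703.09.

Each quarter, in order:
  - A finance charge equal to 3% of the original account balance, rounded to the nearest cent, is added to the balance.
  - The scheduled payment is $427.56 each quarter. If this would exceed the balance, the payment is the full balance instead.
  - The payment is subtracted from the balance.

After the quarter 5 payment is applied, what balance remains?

$970.74

# | Opening | Interest | Payment | End bal
1 | $2,703.09 | $81.09 | $427.56 | $2,356.62
2 | $2,356.62 | $81.09 | $427.56 | $2,010.15
3 | $2,010.15 | $81.09 | $427.56 | $1,663.68
4 | $1,663.68 | $81.09 | $427.56 | $1,317.21
5 | $1,317.21 | $81.09 | $427.56 | $970.74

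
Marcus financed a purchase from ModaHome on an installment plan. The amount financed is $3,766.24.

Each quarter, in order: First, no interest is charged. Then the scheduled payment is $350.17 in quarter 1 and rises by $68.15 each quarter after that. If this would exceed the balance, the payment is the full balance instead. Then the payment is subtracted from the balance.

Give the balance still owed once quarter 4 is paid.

$1,956.66

Quarter 1: opening $3,766.24; payment $350.17; balance $3,416.07
Quarter 2: opening $3,416.07; payment $418.32; balance $2,997.75
Quarter 3: opening $2,997.75; payment $486.47; balance $2,511.28
Quarter 4: opening $2,511.28; payment $554.62; balance $1,956.66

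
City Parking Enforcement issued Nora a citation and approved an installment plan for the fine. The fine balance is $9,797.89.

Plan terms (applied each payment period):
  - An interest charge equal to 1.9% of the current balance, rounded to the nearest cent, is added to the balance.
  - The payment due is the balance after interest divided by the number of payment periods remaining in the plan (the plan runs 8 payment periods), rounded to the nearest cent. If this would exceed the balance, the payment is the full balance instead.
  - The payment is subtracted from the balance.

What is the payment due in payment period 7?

Payment period 1: $9,797.89 +$186.16 interest = $9,984.05; pay $1,248.01 → $8,736.04
Payment period 2: $8,736.04 +$165.98 interest = $8,902.02; pay $1,271.72 → $7,630.30
Payment period 3: $7,630.30 +$144.98 interest = $7,775.28; pay $1,295.88 → $6,479.40
Payment period 4: $6,479.40 +$123.11 interest = $6,602.51; pay $1,320.50 → $5,282.01
Payment period 5: $5,282.01 +$100.36 interest = $5,382.37; pay $1,345.59 → $4,036.78
Payment period 6: $4,036.78 +$76.70 interest = $4,113.48; pay $1,371.16 → $2,742.32
Payment period 7: $2,742.32 +$52.10 interest = $2,794.42; pay $1,397.21 → $1,397.21

$1,397.21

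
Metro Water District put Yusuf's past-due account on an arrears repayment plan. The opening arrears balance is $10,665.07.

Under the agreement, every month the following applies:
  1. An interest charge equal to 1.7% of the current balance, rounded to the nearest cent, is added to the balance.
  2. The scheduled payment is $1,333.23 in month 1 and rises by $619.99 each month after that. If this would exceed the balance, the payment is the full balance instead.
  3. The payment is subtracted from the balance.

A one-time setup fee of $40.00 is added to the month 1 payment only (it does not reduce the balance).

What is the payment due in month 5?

$2,213.27

Month 1: opening $10,665.07; interest $181.31 → $10,846.38; payment $1,333.23 (+ $40.00 fee); balance $9,513.15
Month 2: opening $9,513.15; interest $161.72 → $9,674.87; payment $1,953.22; balance $7,721.65
Month 3: opening $7,721.65; interest $131.27 → $7,852.92; payment $2,573.21; balance $5,279.71
Month 4: opening $5,279.71; interest $89.76 → $5,369.47; payment $3,193.20; balance $2,176.27
Month 5: opening $2,176.27; interest $37.00 → $2,213.27; payment $2,213.27; balance $0.00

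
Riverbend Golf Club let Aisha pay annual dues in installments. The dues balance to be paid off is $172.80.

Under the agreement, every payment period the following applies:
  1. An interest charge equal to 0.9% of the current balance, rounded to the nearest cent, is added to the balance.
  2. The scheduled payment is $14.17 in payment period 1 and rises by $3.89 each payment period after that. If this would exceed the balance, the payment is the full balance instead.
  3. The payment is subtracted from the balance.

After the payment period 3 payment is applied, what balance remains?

Payment period 1: opening $172.80; interest $1.56 → $174.36; payment $14.17; balance $160.19
Payment period 2: opening $160.19; interest $1.44 → $161.63; payment $18.06; balance $143.57
Payment period 3: opening $143.57; interest $1.29 → $144.86; payment $21.95; balance $122.91

$122.91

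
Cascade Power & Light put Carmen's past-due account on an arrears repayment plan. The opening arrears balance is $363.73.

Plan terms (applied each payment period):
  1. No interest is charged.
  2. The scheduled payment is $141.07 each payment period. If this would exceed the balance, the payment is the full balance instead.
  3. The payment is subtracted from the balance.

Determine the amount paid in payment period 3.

$81.59

Payment period 1: opening $363.73; payment $141.07; balance $222.66
Payment period 2: opening $222.66; payment $141.07; balance $81.59
Payment period 3: opening $81.59; payment $81.59; balance $0.00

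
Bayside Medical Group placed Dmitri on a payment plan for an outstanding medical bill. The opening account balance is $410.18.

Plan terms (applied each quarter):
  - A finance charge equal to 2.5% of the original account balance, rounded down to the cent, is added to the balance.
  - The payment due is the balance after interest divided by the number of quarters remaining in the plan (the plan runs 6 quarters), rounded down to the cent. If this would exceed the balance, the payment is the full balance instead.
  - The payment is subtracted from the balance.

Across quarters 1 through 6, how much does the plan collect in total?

Quarter 1: opening $410.18; interest $10.25 → $420.43; payment $70.07; balance $350.36
Quarter 2: opening $350.36; interest $10.25 → $360.61; payment $72.12; balance $288.49
Quarter 3: opening $288.49; interest $10.25 → $298.74; payment $74.68; balance $224.06
Quarter 4: opening $224.06; interest $10.25 → $234.31; payment $78.10; balance $156.21
Quarter 5: opening $156.21; interest $10.25 → $166.46; payment $83.23; balance $83.23
Quarter 6: opening $83.23; interest $10.25 → $93.48; payment $93.48; balance $0.00
Total paid: $471.68

$471.68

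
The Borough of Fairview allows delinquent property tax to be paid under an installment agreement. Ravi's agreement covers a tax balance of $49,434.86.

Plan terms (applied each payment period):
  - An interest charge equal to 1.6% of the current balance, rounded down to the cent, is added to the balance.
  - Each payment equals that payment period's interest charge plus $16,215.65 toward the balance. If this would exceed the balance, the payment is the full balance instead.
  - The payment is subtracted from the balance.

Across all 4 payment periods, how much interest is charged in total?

$1,607.10

Payment period 1: $49,434.86 +$790.95 interest = $50,225.81; pay $17,006.60 → $33,219.21
Payment period 2: $33,219.21 +$531.50 interest = $33,750.71; pay $16,747.15 → $17,003.56
Payment period 3: $17,003.56 +$272.05 interest = $17,275.61; pay $16,487.70 → $787.91
Payment period 4: $787.91 +$12.60 interest = $800.51; pay $800.51 → $0.00
Total interest: $790.95 + $531.50 + $272.05 + $12.60 = $1,607.10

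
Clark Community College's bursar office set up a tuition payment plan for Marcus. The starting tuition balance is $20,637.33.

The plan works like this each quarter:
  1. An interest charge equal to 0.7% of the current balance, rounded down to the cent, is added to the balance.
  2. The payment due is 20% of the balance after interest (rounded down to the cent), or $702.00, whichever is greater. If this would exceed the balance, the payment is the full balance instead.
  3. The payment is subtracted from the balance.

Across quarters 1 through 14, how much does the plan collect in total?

$21,329.36

Quarter 1: opening $20,637.33; interest $144.46 → $20,781.79; payment $4,156.35; balance $16,625.44
Quarter 2: opening $16,625.44; interest $116.37 → $16,741.81; payment $3,348.36; balance $13,393.45
Quarter 3: opening $13,393.45; interest $93.75 → $13,487.20; payment $2,697.44; balance $10,789.76
Quarter 4: opening $10,789.76; interest $75.52 → $10,865.28; payment $2,173.05; balance $8,692.23
Quarter 5: opening $8,692.23; interest $60.84 → $8,753.07; payment $1,750.61; balance $7,002.46
Quarter 6: opening $7,002.46; interest $49.01 → $7,051.47; payment $1,410.29; balance $5,641.18
Quarter 7: opening $5,641.18; interest $39.48 → $5,680.66; payment $1,136.13; balance $4,544.53
Quarter 8: opening $4,544.53; interest $31.81 → $4,576.34; payment $915.26; balance $3,661.08
Quarter 9: opening $3,661.08; interest $25.62 → $3,686.70; payment $737.34; balance $2,949.36
Quarter 10: opening $2,949.36; interest $20.64 → $2,970.00; payment $702.00; balance $2,268.00
Quarter 11: opening $2,268.00; interest $15.87 → $2,283.87; payment $702.00; balance $1,581.87
Quarter 12: opening $1,581.87; interest $11.07 → $1,592.94; payment $702.00; balance $890.94
Quarter 13: opening $890.94; interest $6.23 → $897.17; payment $702.00; balance $195.17
Quarter 14: opening $195.17; interest $1.36 → $196.53; payment $196.53; balance $0.00
Total paid: $21,329.36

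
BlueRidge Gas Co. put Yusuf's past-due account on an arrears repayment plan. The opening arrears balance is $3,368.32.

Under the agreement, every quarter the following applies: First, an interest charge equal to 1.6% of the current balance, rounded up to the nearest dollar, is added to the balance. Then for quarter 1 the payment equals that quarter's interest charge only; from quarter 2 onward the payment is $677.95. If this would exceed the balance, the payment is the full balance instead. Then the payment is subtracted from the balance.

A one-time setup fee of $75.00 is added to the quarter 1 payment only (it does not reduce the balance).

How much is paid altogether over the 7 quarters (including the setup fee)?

$3,670.32

Quarter 1: opening $3,368.32; interest $54.00 → $3,422.32; payment $54.00 (+ $75.00 fee); balance $3,368.32
Quarter 2: opening $3,368.32; interest $54.00 → $3,422.32; payment $677.95; balance $2,744.37
Quarter 3: opening $2,744.37; interest $44.00 → $2,788.37; payment $677.95; balance $2,110.42
Quarter 4: opening $2,110.42; interest $34.00 → $2,144.42; payment $677.95; balance $1,466.47
Quarter 5: opening $1,466.47; interest $24.00 → $1,490.47; payment $677.95; balance $812.52
Quarter 6: opening $812.52; interest $14.00 → $826.52; payment $677.95; balance $148.57
Quarter 7: opening $148.57; interest $3.00 → $151.57; payment $151.57; balance $0.00
Total paid: $3,670.32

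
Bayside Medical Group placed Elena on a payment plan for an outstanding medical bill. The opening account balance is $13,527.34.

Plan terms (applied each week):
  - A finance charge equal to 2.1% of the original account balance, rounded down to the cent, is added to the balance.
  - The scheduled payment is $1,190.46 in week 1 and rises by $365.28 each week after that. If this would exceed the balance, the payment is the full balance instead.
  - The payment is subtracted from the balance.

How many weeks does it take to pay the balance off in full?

7

Week 1: opening $13,527.34; interest $284.07 → $13,811.41; payment $1,190.46; balance $12,620.95
Week 2: opening $12,620.95; interest $284.07 → $12,905.02; payment $1,555.74; balance $11,349.28
Week 3: opening $11,349.28; interest $284.07 → $11,633.35; payment $1,921.02; balance $9,712.33
Week 4: opening $9,712.33; interest $284.07 → $9,996.40; payment $2,286.30; balance $7,710.10
Week 5: opening $7,710.10; interest $284.07 → $7,994.17; payment $2,651.58; balance $5,342.59
Week 6: opening $5,342.59; interest $284.07 → $5,626.66; payment $3,016.86; balance $2,609.80
Week 7: opening $2,609.80; interest $284.07 → $2,893.87; payment $2,893.87; balance $0.00
Balance reaches $0.00 in week 7.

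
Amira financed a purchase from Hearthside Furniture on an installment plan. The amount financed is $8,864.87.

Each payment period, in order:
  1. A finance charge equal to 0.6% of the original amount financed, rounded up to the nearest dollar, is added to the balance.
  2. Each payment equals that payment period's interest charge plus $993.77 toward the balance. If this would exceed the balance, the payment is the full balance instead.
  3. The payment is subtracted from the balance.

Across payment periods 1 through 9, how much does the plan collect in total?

Payment period 1: opening $8,864.87; interest $54.00 → $8,918.87; payment $1,047.77; balance $7,871.10
Payment period 2: opening $7,871.10; interest $54.00 → $7,925.10; payment $1,047.77; balance $6,877.33
Payment period 3: opening $6,877.33; interest $54.00 → $6,931.33; payment $1,047.77; balance $5,883.56
Payment period 4: opening $5,883.56; interest $54.00 → $5,937.56; payment $1,047.77; balance $4,889.79
Payment period 5: opening $4,889.79; interest $54.00 → $4,943.79; payment $1,047.77; balance $3,896.02
Payment period 6: opening $3,896.02; interest $54.00 → $3,950.02; payment $1,047.77; balance $2,902.25
Payment period 7: opening $2,902.25; interest $54.00 → $2,956.25; payment $1,047.77; balance $1,908.48
Payment period 8: opening $1,908.48; interest $54.00 → $1,962.48; payment $1,047.77; balance $914.71
Payment period 9: opening $914.71; interest $54.00 → $968.71; payment $968.71; balance $0.00
Total paid: $9,350.87

$9,350.87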